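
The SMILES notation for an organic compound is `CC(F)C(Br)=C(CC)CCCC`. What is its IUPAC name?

The longest carbon chain that includes the multiple bond has 8 carbons, so the parent hydride is octane.
There is one C=C double bond, indicated by the ending -ene.
The numbering direction is chosen so that numbering from this end puts the double bond at C-3 rather than C-5.
With this numbering: the double bond between C-3 and C-4; a bromo group at C-3; an ethyl group at C-4; a fluoro group at C-2.
The substituents are ordered alphabetically, ignoring any di-/tri- multipliers.
Assembling the pieces gives 3-bromo-4-ethyl-2-fluorooct-3-ene.

3-bromo-4-ethyl-2-fluorooct-3-ene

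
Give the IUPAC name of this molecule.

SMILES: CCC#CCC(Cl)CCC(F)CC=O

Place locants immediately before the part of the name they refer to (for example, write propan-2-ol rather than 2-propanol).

6-chloro-3-fluoroundec-8-ynal

The longest chain bearing the –CHO group and the multiple bond is 11 carbons long (undecane).
The highest-priority functional group is an aldehyde (terminal –CHO), so the name ends in -al.
A C≡C triple bond in the chain gives the infix -yne-.
Choose the numbering such that the aldehyde carbon is C-1 by definition.
With this numbering: the triple bond between C-8 and C-9; a chloro group at C-6; a fluoro group at C-3.
Prefixes are listed alphabetically: chloro, fluoro.
The name is 6-chloro-3-fluoroundec-8-ynal.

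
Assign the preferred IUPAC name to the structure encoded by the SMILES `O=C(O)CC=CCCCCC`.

non-3-enoic acid

Counting along the main chain through the –COOH group and the multiple bond gives 9 carbons: the parent is nonane.
The highest-priority functional group is a carboxylic acid (terminal –COOH), so the name ends in -oic acid.
The chain contains a C=C double bond, so the unsaturation ending is -ene.
Choose the numbering such that the carboxylic acid carbon is C-1 by definition.
This places the double bond between C-3 and C-4.
The name is non-3-enoic acid.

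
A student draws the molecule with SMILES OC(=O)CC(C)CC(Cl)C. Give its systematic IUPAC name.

The longest carbon chain that includes the –COOH group has 6 carbons, so the parent hydride is hexane.
A carboxylic acid (terminal –COOH) is the principal characteristic group, giving the suffix -oic acid.
Number the chain so that the carboxylic acid carbon is C-1 by definition.
This places a chloro group at C-5; a methyl group at C-3.
Prefixes are listed alphabetically: chloro, methyl.
Putting it together: 5-chloro-3-methylhexanoic acid.

5-chloro-3-methylhexanoic acid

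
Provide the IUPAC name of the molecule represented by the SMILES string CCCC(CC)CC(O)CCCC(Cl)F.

1-chloro-7-ethyl-1-fluorodecan-5-ol

Counting along the main chain through the –OH group gives 10 carbons: the parent is decane.
An alcohol (–OH) is the principal characteristic group, giving the suffix -ol.
Number the chain so that numbering from this end puts the hydroxyl group at C-5 rather than C-6.
That gives the hydroxyl at C-5; a chloro group at C-1; an ethyl group at C-7; a fluoro group at C-1.
The substituents are ordered alphabetically, ignoring any di-/tri- multipliers.
The name is 1-chloro-7-ethyl-1-fluorodecan-5-ol.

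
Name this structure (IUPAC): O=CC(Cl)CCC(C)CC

2-chloro-5-methylheptanal

The longest carbon chain that includes the –CHO group has 7 carbons, so the parent hydride is heptane.
An aldehyde (terminal –CHO) is the principal characteristic group, giving the suffix -al.
Choose the numbering such that the aldehyde carbon is C-1 by definition.
This places a chloro group at C-2; a methyl group at C-5.
Substituent prefixes are cited in alphabetical order (multiplying prefixes like di-/tri- are ignored for ordering).
The name is 2-chloro-5-methylheptanal.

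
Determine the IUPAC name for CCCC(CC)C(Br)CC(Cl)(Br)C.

The longest continuous carbon chain has 8 atoms, so the parent hydride is octane.
Number the chain so that the substituent locant set {2,2,4,5} is lower than {4,5,7,7} at the first point of difference.
With this numbering: bromo groups at C-2 and C-4; a chloro group at C-2; an ethyl group at C-5.
Substituent prefixes are cited in alphabetical order (multiplying prefixes like di-/tri- are ignored for ordering).
Putting it together: 2,4-dibromo-2-chloro-5-ethyloctane.

2,4-dibromo-2-chloro-5-ethyloctane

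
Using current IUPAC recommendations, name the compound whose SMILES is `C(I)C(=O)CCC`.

The longest carbon chain that includes the carbonyl has 5 carbons, so the parent hydride is pentane.
The principal characteristic group is a ketone (C=O on an internal carbon), named with the suffix -one.
Number the chain so that numbering from this end puts the carbonyl group at C-2 rather than C-4.
This places the carbonyl at C-2; an iodo group at C-1.
Assembling the pieces gives 1-iodopentan-2-one.

1-iodopentan-2-one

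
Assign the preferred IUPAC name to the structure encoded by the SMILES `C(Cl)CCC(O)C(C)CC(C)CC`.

Counting along the main chain through the –OH group gives 9 carbons: the parent is nonane.
The principal characteristic group is an alcohol (–OH), named with the suffix -ol.
Number the chain so that numbering from this end puts the hydroxyl group at C-4 rather than C-6.
That gives the hydroxyl at C-4; a chloro group at C-1; methyl groups at C-5 and C-7.
Prefixes are listed alphabetically: chloro, methyl.
Putting it together: 1-chloro-5,7-dimethylnonan-4-ol.

1-chloro-5,7-dimethylnonan-4-ol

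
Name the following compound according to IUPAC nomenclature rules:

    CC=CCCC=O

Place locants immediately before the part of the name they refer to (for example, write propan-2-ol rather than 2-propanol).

hex-4-enal

Counting along the main chain through the –CHO group and the multiple bond gives 6 carbons: the parent is hexane.
The highest-priority functional group is an aldehyde (terminal –CHO), so the name ends in -al.
A C=C double bond in the chain gives the infix -ene-.
Number the chain so that the aldehyde carbon is C-1 by definition.
That gives the double bond between C-4 and C-5.
The name is hex-4-enal.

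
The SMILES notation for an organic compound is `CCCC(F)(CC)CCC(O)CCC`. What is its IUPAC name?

7-ethyl-7-fluorodecan-4-ol

The longest chain bearing the –OH group is 10 carbons long (decane).
The principal characteristic group is an alcohol (–OH), named with the suffix -ol.
The numbering direction is chosen so that numbering from this end puts the hydroxyl group at C-4 rather than C-7.
That gives the hydroxyl at C-4; an ethyl group at C-7; a fluoro group at C-7.
The substituents are ordered alphabetically, ignoring any di-/tri- multipliers.
Assembling the pieces gives 7-ethyl-7-fluorodecan-4-ol.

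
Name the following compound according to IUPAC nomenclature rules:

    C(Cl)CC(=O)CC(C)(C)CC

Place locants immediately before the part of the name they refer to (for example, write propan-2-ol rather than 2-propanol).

1-chloro-5,5-dimethylheptan-3-one

The longest carbon chain that includes the carbonyl has 7 carbons, so the parent hydride is heptane.
A ketone (C=O on an internal carbon) is the principal characteristic group, giving the suffix -one.
Number the chain so that numbering from this end puts the carbonyl group at C-3 rather than C-5.
This places the carbonyl at C-3; a chloro group at C-1; two methyl groups at C-5.
Prefixes are listed alphabetically: chloro, methyl.
Assembling the pieces gives 1-chloro-5,5-dimethylheptan-3-one.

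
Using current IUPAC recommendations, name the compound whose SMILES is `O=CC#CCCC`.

The longest carbon chain that includes the –CHO group and the multiple bond has 6 carbons, so the parent hydride is hexane.
An aldehyde (terminal –CHO) is the principal characteristic group, giving the suffix -al.
The chain contains a C≡C triple bond, so the unsaturation ending is -yne.
The numbering direction is chosen so that the aldehyde carbon is C-1 by definition.
That gives the triple bond between C-2 and C-3.
Assembling the pieces gives hex-2-ynal.

hex-2-ynal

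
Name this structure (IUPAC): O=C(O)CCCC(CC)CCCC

5-ethylnonanoic acid

Counting along the main chain through the –COOH group gives 9 carbons: the parent is nonane.
A carboxylic acid (terminal –COOH) is the principal characteristic group, giving the suffix -oic acid.
The numbering direction is chosen so that the carboxylic acid carbon is C-1 by definition.
This places an ethyl group at C-5.
Assembling the pieces gives 5-ethylnonanoic acid.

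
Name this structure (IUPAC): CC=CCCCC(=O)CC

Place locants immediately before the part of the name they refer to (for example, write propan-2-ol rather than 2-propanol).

The longest chain bearing the carbonyl and the multiple bond is 9 carbons long (nonane).
The highest-priority functional group is a ketone (C=O on an internal carbon), so the name ends in -one.
There is one C=C double bond, indicated by the ending -ene.
The numbering direction is chosen so that numbering from this end puts the carbonyl group at C-3 rather than C-7.
With this numbering: the carbonyl at C-3; the double bond between C-7 and C-8.
The name is non-7-en-3-one.

non-7-en-3-one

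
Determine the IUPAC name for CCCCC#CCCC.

non-4-yne

The longest carbon chain that includes the multiple bond has 9 carbons, so the parent hydride is nonane.
There is one C≡C triple bond, indicated by the ending -yne.
The numbering direction is chosen so that numbering from this end puts the triple bond at C-4 rather than C-5.
That gives the triple bond between C-4 and C-5.
The name is non-4-yne.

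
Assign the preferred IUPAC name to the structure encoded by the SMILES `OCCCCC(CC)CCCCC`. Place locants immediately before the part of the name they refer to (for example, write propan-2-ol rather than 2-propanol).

5-ethyldecan-1-ol

The longest chain bearing the –OH group is 10 carbons long (decane).
An alcohol (–OH) is the principal characteristic group, giving the suffix -ol.
Choose the numbering such that numbering from this end puts the hydroxyl group at C-1 rather than C-10.
This places the hydroxyl at C-1; an ethyl group at C-5.
Putting it together: 5-ethyldecan-1-ol.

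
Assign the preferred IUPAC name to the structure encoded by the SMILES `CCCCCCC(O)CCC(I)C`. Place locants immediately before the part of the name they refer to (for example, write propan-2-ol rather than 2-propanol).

2-iodoundecan-5-ol

The longest carbon chain that includes the –OH group has 11 carbons, so the parent hydride is undecane.
The principal characteristic group is an alcohol (–OH), named with the suffix -ol.
The numbering direction is chosen so that numbering from this end puts the hydroxyl group at C-5 rather than C-7.
This places the hydroxyl at C-5; an iodo group at C-2.
The name is 2-iodoundecan-5-ol.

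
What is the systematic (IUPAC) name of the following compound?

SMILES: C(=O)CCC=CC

hex-4-enal

Counting along the main chain through the –CHO group and the multiple bond gives 6 carbons: the parent is hexane.
An aldehyde (terminal –CHO) is the principal characteristic group, giving the suffix -al.
The chain contains a C=C double bond, so the unsaturation ending is -ene.
Choose the numbering such that the aldehyde carbon is C-1 by definition.
This places the double bond between C-4 and C-5.
Putting it together: hex-4-enal.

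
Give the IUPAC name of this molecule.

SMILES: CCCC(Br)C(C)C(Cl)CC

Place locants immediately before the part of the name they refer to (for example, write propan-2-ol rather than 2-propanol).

The parent chain contains 8 carbons (octane).
The numbering direction is chosen so that the substituent locant set {3,4,5} is lower than {4,5,6} at the first point of difference.
That gives a bromo group at C-5; a chloro group at C-3; a methyl group at C-4.
The substituents are ordered alphabetically, ignoring any di-/tri- multipliers.
Assembling the pieces gives 5-bromo-3-chloro-4-methyloctane.

5-bromo-3-chloro-4-methyloctane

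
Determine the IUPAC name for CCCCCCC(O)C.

Counting along the main chain through the –OH group gives 8 carbons: the parent is octane.
The principal characteristic group is an alcohol (–OH), named with the suffix -ol.
Choose the numbering such that numbering from this end puts the hydroxyl group at C-2 rather than C-7.
This places the hydroxyl at C-2.
Putting it together: octan-2-ol.

octan-2-ol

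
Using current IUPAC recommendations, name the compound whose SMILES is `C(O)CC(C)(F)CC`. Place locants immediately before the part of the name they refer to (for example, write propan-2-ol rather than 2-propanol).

The longest chain bearing the –OH group is 5 carbons long (pentane).
An alcohol (–OH) is the principal characteristic group, giving the suffix -ol.
The numbering direction is chosen so that numbering from this end puts the hydroxyl group at C-1 rather than C-5.
This places the hydroxyl at C-1; a fluoro group at C-3; a methyl group at C-3.
Substituent prefixes are cited in alphabetical order (multiplying prefixes like di-/tri- are ignored for ordering).
The name is 3-fluoro-3-methylpentan-1-ol.

3-fluoro-3-methylpentan-1-ol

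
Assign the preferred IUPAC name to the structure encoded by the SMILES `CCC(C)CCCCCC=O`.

7-methylnonanal

The longest carbon chain that includes the –CHO group has 9 carbons, so the parent hydride is nonane.
The highest-priority functional group is an aldehyde (terminal –CHO), so the name ends in -al.
The numbering direction is chosen so that the aldehyde carbon is C-1 by definition.
With this numbering: a methyl group at C-7.
Putting it together: 7-methylnonanal.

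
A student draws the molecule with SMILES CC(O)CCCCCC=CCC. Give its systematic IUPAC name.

undec-8-en-2-ol

The longest chain bearing the –OH group and the multiple bond is 11 carbons long (undecane).
The highest-priority functional group is an alcohol (–OH), so the name ends in -ol.
A C=C double bond in the chain gives the infix -ene-.
Choose the numbering such that numbering from this end puts the hydroxyl group at C-2 rather than C-10.
With this numbering: the hydroxyl at C-2; the double bond between C-8 and C-9.
The name is undec-8-en-2-ol.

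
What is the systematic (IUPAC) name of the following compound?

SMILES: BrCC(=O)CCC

Counting along the main chain through the carbonyl gives 5 carbons: the parent is pentane.
The highest-priority functional group is a ketone (C=O on an internal carbon), so the name ends in -one.
Number the chain so that numbering from this end puts the carbonyl group at C-2 rather than C-4.
With this numbering: the carbonyl at C-2; a bromo group at C-1.
Assembling the pieces gives 1-bromopentan-2-one.

1-bromopentan-2-one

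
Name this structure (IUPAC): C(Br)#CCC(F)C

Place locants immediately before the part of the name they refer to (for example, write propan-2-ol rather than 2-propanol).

The longest carbon chain that includes the multiple bond has 5 carbons, so the parent hydride is pentane.
The chain contains a C≡C triple bond, so the unsaturation ending is -yne.
The numbering direction is chosen so that numbering from this end puts the triple bond at C-1 rather than C-4.
This places the triple bond between C-1 and C-2; a bromo group at C-1; a fluoro group at C-4.
Prefixes are listed alphabetically: bromo, fluoro.
The name is 1-bromo-4-fluoropent-1-yne.

1-bromo-4-fluoropent-1-yne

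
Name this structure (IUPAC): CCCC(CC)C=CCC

The longest chain bearing the multiple bond is 8 carbons long (octane).
There is one C=C double bond, indicated by the ending -ene.
Choose the numbering such that numbering from this end puts the double bond at C-3 rather than C-5.
This places the double bond between C-3 and C-4; an ethyl group at C-5.
Assembling the pieces gives 5-ethyloct-3-ene.

5-ethyloct-3-ene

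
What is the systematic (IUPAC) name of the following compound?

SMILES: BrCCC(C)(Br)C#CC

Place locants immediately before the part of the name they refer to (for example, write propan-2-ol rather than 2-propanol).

Counting along the main chain through the multiple bond gives 6 carbons: the parent is hexane.
The chain contains a C≡C triple bond, so the unsaturation ending is -yne.
Choose the numbering such that numbering from this end puts the triple bond at C-2 rather than C-4.
This places the triple bond between C-2 and C-3; bromo groups at C-4 and C-6; a methyl group at C-4.
Prefixes are listed alphabetically: bromo, methyl.
Putting it together: 4,6-dibromo-4-methylhex-2-yne.

4,6-dibromo-4-methylhex-2-yne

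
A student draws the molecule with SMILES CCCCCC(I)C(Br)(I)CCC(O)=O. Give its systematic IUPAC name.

Counting along the main chain through the –COOH group gives 10 carbons: the parent is decane.
A carboxylic acid (terminal –COOH) is the principal characteristic group, giving the suffix -oic acid.
Choose the numbering such that the carboxylic acid carbon is C-1 by definition.
This places a bromo group at C-4; iodo groups at C-4 and C-5.
Substituent prefixes are cited in alphabetical order (multiplying prefixes like di-/tri- are ignored for ordering).
Putting it together: 4-bromo-4,5-diiododecanoic acid.

4-bromo-4,5-diiododecanoic acid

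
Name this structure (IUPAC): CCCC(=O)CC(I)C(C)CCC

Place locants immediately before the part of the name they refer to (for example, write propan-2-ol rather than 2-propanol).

Counting along the main chain through the carbonyl gives 10 carbons: the parent is decane.
The principal characteristic group is a ketone (C=O on an internal carbon), named with the suffix -one.
Choose the numbering such that numbering from this end puts the carbonyl group at C-4 rather than C-7.
That gives the carbonyl at C-4; an iodo group at C-6; a methyl group at C-7.
Prefixes are listed alphabetically: iodo, methyl.
Assembling the pieces gives 6-iodo-7-methyldecan-4-one.

6-iodo-7-methyldecan-4-one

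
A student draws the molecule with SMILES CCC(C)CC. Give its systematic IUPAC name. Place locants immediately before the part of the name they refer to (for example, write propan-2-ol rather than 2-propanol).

The longest continuous carbon chain has 5 atoms, so the parent hydride is pentane.
Numbering from either end gives identical locants here.
That gives a methyl group at C-3.
Assembling the pieces gives 3-methylpentane.

3-methylpentane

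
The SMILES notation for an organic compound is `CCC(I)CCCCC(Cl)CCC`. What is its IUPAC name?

The longest carbon chain is 11 atoms: the parent is undecane.
Choose the numbering such that the substituent locant set {3,8} is lower than {4,9} at the first point of difference.
This places a chloro group at C-8; an iodo group at C-3.
The substituents are ordered alphabetically, ignoring any di-/tri- multipliers.
Putting it together: 8-chloro-3-iodoundecane.

8-chloro-3-iodoundecane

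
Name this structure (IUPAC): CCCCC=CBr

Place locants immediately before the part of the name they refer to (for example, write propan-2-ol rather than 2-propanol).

Counting along the main chain through the multiple bond gives 6 carbons: the parent is hexane.
There is one C=C double bond, indicated by the ending -ene.
Number the chain so that numbering from this end puts the double bond at C-1 rather than C-5.
This places the double bond between C-1 and C-2; a bromo group at C-1.
Putting it together: 1-bromohex-1-ene.

1-bromohex-1-ene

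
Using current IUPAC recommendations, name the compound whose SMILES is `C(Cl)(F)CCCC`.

The parent chain contains 5 carbons (pentane).
The numbering direction is chosen so that the substituent locant set {1,1} is lower than {5,5} at the first point of difference.
With this numbering: a chloro group at C-1; a fluoro group at C-1.
Substituent prefixes are cited in alphabetical order (multiplying prefixes like di-/tri- are ignored for ordering).
Assembling the pieces gives 1-chloro-1-fluoropentane.

1-chloro-1-fluoropentane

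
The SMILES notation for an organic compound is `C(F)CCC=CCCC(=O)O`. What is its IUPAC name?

8-fluorooct-4-enoic acid

The longest carbon chain that includes the –COOH group and the multiple bond has 8 carbons, so the parent hydride is octane.
The highest-priority functional group is a carboxylic acid (terminal –COOH), so the name ends in -oic acid.
There is one C=C double bond, indicated by the ending -ene.
Choose the numbering such that the carboxylic acid carbon is C-1 by definition.
This places the double bond between C-4 and C-5; a fluoro group at C-8.
Putting it together: 8-fluorooct-4-enoic acid.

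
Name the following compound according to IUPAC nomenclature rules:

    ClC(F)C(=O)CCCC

1-chloro-1-fluorohexan-2-one

Counting along the main chain through the carbonyl gives 6 carbons: the parent is hexane.
A ketone (C=O on an internal carbon) is the principal characteristic group, giving the suffix -one.
Choose the numbering such that numbering from this end puts the carbonyl group at C-2 rather than C-5.
This places the carbonyl at C-2; a chloro group at C-1; a fluoro group at C-1.
The substituents are ordered alphabetically, ignoring any di-/tri- multipliers.
Assembling the pieces gives 1-chloro-1-fluorohexan-2-one.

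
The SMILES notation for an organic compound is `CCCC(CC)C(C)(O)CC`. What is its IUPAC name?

The longest carbon chain that includes the –OH group has 7 carbons, so the parent hydride is heptane.
An alcohol (–OH) is the principal characteristic group, giving the suffix -ol.
Number the chain so that numbering from this end puts the hydroxyl group at C-3 rather than C-5.
That gives the hydroxyl at C-3; an ethyl group at C-4; a methyl group at C-3.
The substituents are ordered alphabetically, ignoring any di-/tri- multipliers.
The name is 4-ethyl-3-methylheptan-3-ol.

4-ethyl-3-methylheptan-3-ol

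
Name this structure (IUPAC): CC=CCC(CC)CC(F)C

5-ethyl-7-fluorooct-2-ene

Counting along the main chain through the multiple bond gives 8 carbons: the parent is octane.
The chain contains a C=C double bond, so the unsaturation ending is -ene.
Choose the numbering such that numbering from this end puts the double bond at C-2 rather than C-6.
With this numbering: the double bond between C-2 and C-3; an ethyl group at C-5; a fluoro group at C-7.
Prefixes are listed alphabetically: ethyl, fluoro.
Putting it together: 5-ethyl-7-fluorooct-2-ene.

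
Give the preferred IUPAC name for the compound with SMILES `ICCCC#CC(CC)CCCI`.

6-ethyl-1,9-diiodonon-4-yne

The longest carbon chain that includes the multiple bond has 9 carbons, so the parent hydride is nonane.
There is one C≡C triple bond, indicated by the ending -yne.
Choose the numbering such that numbering from this end puts the triple bond at C-4 rather than C-5.
With this numbering: the triple bond between C-4 and C-5; an ethyl group at C-6; iodo groups at C-1 and C-9.
Prefixes are listed alphabetically: ethyl, iodo.
Putting it together: 6-ethyl-1,9-diiodonon-4-yne.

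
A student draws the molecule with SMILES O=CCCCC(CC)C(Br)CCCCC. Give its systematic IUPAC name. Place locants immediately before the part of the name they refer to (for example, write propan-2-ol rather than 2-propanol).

6-bromo-5-ethylundecanal

The longest chain bearing the –CHO group is 11 carbons long (undecane).
The principal characteristic group is an aldehyde (terminal –CHO), named with the suffix -al.
Choose the numbering such that the aldehyde carbon is C-1 by definition.
With this numbering: a bromo group at C-6; an ethyl group at C-5.
Substituent prefixes are cited in alphabetical order (multiplying prefixes like di-/tri- are ignored for ordering).
Putting it together: 6-bromo-5-ethylundecanal.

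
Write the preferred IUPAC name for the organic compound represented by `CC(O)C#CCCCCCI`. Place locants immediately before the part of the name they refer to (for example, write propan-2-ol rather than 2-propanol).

The longest carbon chain that includes the –OH group and the multiple bond has 9 carbons, so the parent hydride is nonane.
The highest-priority functional group is an alcohol (–OH), so the name ends in -ol.
There is one C≡C triple bond, indicated by the ending -yne.
Number the chain so that numbering from this end puts the hydroxyl group at C-2 rather than C-8.
This places the hydroxyl at C-2; the triple bond between C-3 and C-4; an iodo group at C-9.
Putting it together: 9-iodonon-3-yn-2-ol.

9-iodonon-3-yn-2-ol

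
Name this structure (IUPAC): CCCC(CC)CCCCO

5-ethyloctan-1-ol

The longest carbon chain that includes the –OH group has 8 carbons, so the parent hydride is octane.
An alcohol (–OH) is the principal characteristic group, giving the suffix -ol.
The numbering direction is chosen so that numbering from this end puts the hydroxyl group at C-1 rather than C-8.
This places the hydroxyl at C-1; an ethyl group at C-5.
Assembling the pieces gives 5-ethyloctan-1-ol.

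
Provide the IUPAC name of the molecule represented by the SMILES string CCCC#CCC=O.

hept-3-ynal

The longest carbon chain that includes the –CHO group and the multiple bond has 7 carbons, so the parent hydride is heptane.
The highest-priority functional group is an aldehyde (terminal –CHO), so the name ends in -al.
The chain contains a C≡C triple bond, so the unsaturation ending is -yne.
The numbering direction is chosen so that the aldehyde carbon is C-1 by definition.
That gives the triple bond between C-3 and C-4.
Assembling the pieces gives hept-3-ynal.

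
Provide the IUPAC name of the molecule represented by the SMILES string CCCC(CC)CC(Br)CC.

3-bromo-5-ethyloctane

The longest carbon chain is 8 atoms: the parent is octane.
The numbering direction is chosen so that the substituent locant set {3,5} is lower than {4,6} at the first point of difference.
This places a bromo group at C-3; an ethyl group at C-5.
The substituents are ordered alphabetically, ignoring any di-/tri- multipliers.
The name is 3-bromo-5-ethyloctane.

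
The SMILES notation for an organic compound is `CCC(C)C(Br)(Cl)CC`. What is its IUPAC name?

3-bromo-3-chloro-4-methylhexane

The parent chain contains 6 carbons (hexane).
Choose the numbering such that the substituent locant set {3,3,4} is lower than {3,4,4} at the first point of difference.
This places a bromo group at C-3; a chloro group at C-3; a methyl group at C-4.
The substituents are ordered alphabetically, ignoring any di-/tri- multipliers.
The name is 3-bromo-3-chloro-4-methylhexane.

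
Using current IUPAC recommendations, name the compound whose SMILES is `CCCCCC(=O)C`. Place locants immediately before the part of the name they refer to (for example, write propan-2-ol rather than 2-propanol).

The longest chain bearing the carbonyl is 7 carbons long (heptane).
The highest-priority functional group is a ketone (C=O on an internal carbon), so the name ends in -one.
Choose the numbering such that numbering from this end puts the carbonyl group at C-2 rather than C-6.
This places the carbonyl at C-2.
Assembling the pieces gives heptan-2-one.

heptan-2-one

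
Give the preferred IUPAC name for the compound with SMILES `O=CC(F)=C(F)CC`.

Counting along the main chain through the –CHO group and the multiple bond gives 5 carbons: the parent is pentane.
The principal characteristic group is an aldehyde (terminal –CHO), named with the suffix -al.
The chain contains a C=C double bond, so the unsaturation ending is -ene.
Number the chain so that the aldehyde carbon is C-1 by definition.
This places the double bond between C-2 and C-3; fluoro groups at C-2 and C-3.
Assembling the pieces gives 2,3-difluoropent-2-enal.

2,3-difluoropent-2-enal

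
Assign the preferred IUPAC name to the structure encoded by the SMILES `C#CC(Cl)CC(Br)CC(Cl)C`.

5-bromo-3,7-dichlorooct-1-yne

Counting along the main chain through the multiple bond gives 8 carbons: the parent is octane.
There is one C≡C triple bond, indicated by the ending -yne.
Number the chain so that numbering from this end puts the triple bond at C-1 rather than C-7.
This places the triple bond between C-1 and C-2; a bromo group at C-5; chloro groups at C-3 and C-7.
Prefixes are listed alphabetically: bromo, chloro.
Assembling the pieces gives 5-bromo-3,7-dichlorooct-1-yne.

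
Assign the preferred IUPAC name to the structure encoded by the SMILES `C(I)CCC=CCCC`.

The longest carbon chain that includes the multiple bond has 8 carbons, so the parent hydride is octane.
The chain contains a C=C double bond, so the unsaturation ending is -ene.
Number the chain so that the substituent locant set {1} is lower than {8} at the first point of difference.
That gives the double bond between C-4 and C-5; an iodo group at C-1.
Putting it together: 1-iodooct-4-ene.

1-iodooct-4-ene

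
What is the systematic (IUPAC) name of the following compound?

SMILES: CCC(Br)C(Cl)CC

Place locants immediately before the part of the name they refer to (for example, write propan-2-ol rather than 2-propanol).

The longest carbon chain is 6 atoms: the parent is hexane.
The numbering direction is chosen so that the locant sets are identical either way, so the alphabetically earlier bromo substituent takes the lower locant (3 rather than 4).
That gives a bromo group at C-3; a chloro group at C-4.
Substituent prefixes are cited in alphabetical order (multiplying prefixes like di-/tri- are ignored for ordering).
Putting it together: 3-bromo-4-chlorohexane.

3-bromo-4-chlorohexane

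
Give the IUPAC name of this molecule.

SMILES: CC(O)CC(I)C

The longest carbon chain that includes the –OH group has 5 carbons, so the parent hydride is pentane.
The highest-priority functional group is an alcohol (–OH), so the name ends in -ol.
Choose the numbering such that numbering from this end puts the hydroxyl group at C-2 rather than C-4.
That gives the hydroxyl at C-2; an iodo group at C-4.
Putting it together: 4-iodopentan-2-ol.

4-iodopentan-2-ol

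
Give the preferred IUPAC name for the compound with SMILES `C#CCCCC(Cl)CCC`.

The longest carbon chain that includes the multiple bond has 9 carbons, so the parent hydride is nonane.
The chain contains a C≡C triple bond, so the unsaturation ending is -yne.
Choose the numbering such that numbering from this end puts the triple bond at C-1 rather than C-8.
With this numbering: the triple bond between C-1 and C-2; a chloro group at C-6.
Putting it together: 6-chloronon-1-yne.

6-chloronon-1-yne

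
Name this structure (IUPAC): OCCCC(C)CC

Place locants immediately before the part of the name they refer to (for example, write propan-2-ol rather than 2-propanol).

4-methylhexan-1-ol

Counting along the main chain through the –OH group gives 6 carbons: the parent is hexane.
The highest-priority functional group is an alcohol (–OH), so the name ends in -ol.
The numbering direction is chosen so that numbering from this end puts the hydroxyl group at C-1 rather than C-6.
This places the hydroxyl at C-1; a methyl group at C-4.
The name is 4-methylhexan-1-ol.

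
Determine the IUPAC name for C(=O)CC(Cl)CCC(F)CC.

The longest chain bearing the –CHO group is 8 carbons long (octane).
The principal characteristic group is an aldehyde (terminal –CHO), named with the suffix -al.
Choose the numbering such that the aldehyde carbon is C-1 by definition.
This places a chloro group at C-3; a fluoro group at C-6.
Prefixes are listed alphabetically: chloro, fluoro.
The name is 3-chloro-6-fluorooctanal.

3-chloro-6-fluorooctanal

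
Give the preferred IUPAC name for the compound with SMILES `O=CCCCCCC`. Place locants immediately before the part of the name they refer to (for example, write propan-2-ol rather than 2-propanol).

heptanal

The longest chain bearing the –CHO group is 7 carbons long (heptane).
The principal characteristic group is an aldehyde (terminal –CHO), named with the suffix -al.
The numbering direction is chosen so that the aldehyde carbon is C-1 by definition.
Assembling the pieces gives heptanal.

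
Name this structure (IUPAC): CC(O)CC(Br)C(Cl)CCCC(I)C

4-bromo-5-chloro-9-iododecan-2-ol

The longest chain bearing the –OH group is 10 carbons long (decane).
The principal characteristic group is an alcohol (–OH), named with the suffix -ol.
The numbering direction is chosen so that numbering from this end puts the hydroxyl group at C-2 rather than C-9.
With this numbering: the hydroxyl at C-2; a bromo group at C-4; a chloro group at C-5; an iodo group at C-9.
Prefixes are listed alphabetically: bromo, chloro, iodo.
Putting it together: 4-bromo-5-chloro-9-iododecan-2-ol.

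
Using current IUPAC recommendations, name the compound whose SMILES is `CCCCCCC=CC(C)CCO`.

The longest chain bearing the –OH group and the multiple bond is 11 carbons long (undecane).
The highest-priority functional group is an alcohol (–OH), so the name ends in -ol.
A C=C double bond in the chain gives the infix -ene-.
Number the chain so that numbering from this end puts the hydroxyl group at C-1 rather than C-11.
This places the hydroxyl at C-1; the double bond between C-4 and C-5; a methyl group at C-3.
The name is 3-methylundec-4-en-1-ol.

3-methylundec-4-en-1-ol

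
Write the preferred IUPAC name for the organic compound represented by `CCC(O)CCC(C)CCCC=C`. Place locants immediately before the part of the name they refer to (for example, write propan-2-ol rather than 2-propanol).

Counting along the main chain through the –OH group and the multiple bond gives 11 carbons: the parent is undecane.
The principal characteristic group is an alcohol (–OH), named with the suffix -ol.
The chain contains a C=C double bond, so the unsaturation ending is -ene.
The numbering direction is chosen so that numbering from this end puts the hydroxyl group at C-3 rather than C-9.
That gives the hydroxyl at C-3; the double bond between C-10 and C-11; a methyl group at C-6.
Assembling the pieces gives 6-methylundec-10-en-3-ol.

6-methylundec-10-en-3-ol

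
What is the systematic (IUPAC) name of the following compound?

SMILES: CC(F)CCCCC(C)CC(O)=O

8-fluoro-3-methylnonanoic acid

Counting along the main chain through the –COOH group gives 9 carbons: the parent is nonane.
The highest-priority functional group is a carboxylic acid (terminal –COOH), so the name ends in -oic acid.
Number the chain so that the carboxylic acid carbon is C-1 by definition.
With this numbering: a fluoro group at C-8; a methyl group at C-3.
Substituent prefixes are cited in alphabetical order (multiplying prefixes like di-/tri- are ignored for ordering).
Putting it together: 8-fluoro-3-methylnonanoic acid.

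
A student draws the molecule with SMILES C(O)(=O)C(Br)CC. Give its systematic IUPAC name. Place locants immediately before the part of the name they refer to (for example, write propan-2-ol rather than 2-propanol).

The longest carbon chain that includes the –COOH group has 4 carbons, so the parent hydride is butane.
The highest-priority functional group is a carboxylic acid (terminal –COOH), so the name ends in -oic acid.
Number the chain so that the carboxylic acid carbon is C-1 by definition.
That gives a bromo group at C-2.
The name is 2-bromobutanoic acid.

2-bromobutanoic acid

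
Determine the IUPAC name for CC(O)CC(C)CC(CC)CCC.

Counting along the main chain through the –OH group gives 9 carbons: the parent is nonane.
The principal characteristic group is an alcohol (–OH), named with the suffix -ol.
Choose the numbering such that numbering from this end puts the hydroxyl group at C-2 rather than C-8.
That gives the hydroxyl at C-2; an ethyl group at C-6; a methyl group at C-4.
Substituent prefixes are cited in alphabetical order (multiplying prefixes like di-/tri- are ignored for ordering).
Putting it together: 6-ethyl-4-methylnonan-2-ol.

6-ethyl-4-methylnonan-2-ol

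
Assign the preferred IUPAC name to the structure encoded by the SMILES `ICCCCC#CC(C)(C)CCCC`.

1-iodo-7,7-dimethylundec-5-yne

The longest carbon chain that includes the multiple bond has 11 carbons, so the parent hydride is undecane.
A C≡C triple bond in the chain gives the infix -yne-.
Number the chain so that numbering from this end puts the triple bond at C-5 rather than C-6.
With this numbering: the triple bond between C-5 and C-6; an iodo group at C-1; two methyl groups at C-7.
Substituent prefixes are cited in alphabetical order (multiplying prefixes like di-/tri- are ignored for ordering).
Putting it together: 1-iodo-7,7-dimethylundec-5-yne.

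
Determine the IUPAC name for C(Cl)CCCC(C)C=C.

7-chloro-3-methylhept-1-ene

The longest carbon chain that includes the multiple bond has 7 carbons, so the parent hydride is heptane.
The chain contains a C=C double bond, so the unsaturation ending is -ene.
The numbering direction is chosen so that numbering from this end puts the double bond at C-1 rather than C-6.
That gives the double bond between C-1 and C-2; a chloro group at C-7; a methyl group at C-3.
Substituent prefixes are cited in alphabetical order (multiplying prefixes like di-/tri- are ignored for ordering).
Putting it together: 7-chloro-3-methylhept-1-ene.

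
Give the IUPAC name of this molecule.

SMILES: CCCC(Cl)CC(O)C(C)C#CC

7-chloro-4-methyldec-2-yn-5-ol

The longest carbon chain that includes the –OH group and the multiple bond has 10 carbons, so the parent hydride is decane.
An alcohol (–OH) is the principal characteristic group, giving the suffix -ol.
The chain contains a C≡C triple bond, so the unsaturation ending is -yne.
Number the chain so that numbering from this end puts the hydroxyl group at C-5 rather than C-6.
With this numbering: the hydroxyl at C-5; the triple bond between C-2 and C-3; a chloro group at C-7; a methyl group at C-4.
Substituent prefixes are cited in alphabetical order (multiplying prefixes like di-/tri- are ignored for ordering).
Putting it together: 7-chloro-4-methyldec-2-yn-5-ol.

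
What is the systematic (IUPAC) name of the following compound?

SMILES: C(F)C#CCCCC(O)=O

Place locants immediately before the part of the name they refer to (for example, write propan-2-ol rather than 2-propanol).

The longest carbon chain that includes the –COOH group and the multiple bond has 7 carbons, so the parent hydride is heptane.
The highest-priority functional group is a carboxylic acid (terminal –COOH), so the name ends in -oic acid.
A C≡C triple bond in the chain gives the infix -yne-.
Choose the numbering such that the carboxylic acid carbon is C-1 by definition.
With this numbering: the triple bond between C-5 and C-6; a fluoro group at C-7.
The name is 7-fluorohept-5-ynoic acid.

7-fluorohept-5-ynoic acid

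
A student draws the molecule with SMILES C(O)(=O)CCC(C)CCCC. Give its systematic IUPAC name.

The longest carbon chain that includes the –COOH group has 8 carbons, so the parent hydride is octane.
The principal characteristic group is a carboxylic acid (terminal –COOH), named with the suffix -oic acid.
Number the chain so that the carboxylic acid carbon is C-1 by definition.
That gives a methyl group at C-4.
The name is 4-methyloctanoic acid.

4-methyloctanoic acid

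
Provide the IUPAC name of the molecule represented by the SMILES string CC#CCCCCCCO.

The longest carbon chain that includes the –OH group and the multiple bond has 9 carbons, so the parent hydride is nonane.
An alcohol (–OH) is the principal characteristic group, giving the suffix -ol.
A C≡C triple bond in the chain gives the infix -yne-.
The numbering direction is chosen so that numbering from this end puts the hydroxyl group at C-1 rather than C-9.
This places the hydroxyl at C-1; the triple bond between C-7 and C-8.
The name is non-7-yn-1-ol.

non-7-yn-1-ol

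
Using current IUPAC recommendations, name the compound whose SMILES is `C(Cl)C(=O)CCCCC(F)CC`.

1-chloro-7-fluorononan-2-one

Counting along the main chain through the carbonyl gives 9 carbons: the parent is nonane.
The principal characteristic group is a ketone (C=O on an internal carbon), named with the suffix -one.
Number the chain so that numbering from this end puts the carbonyl group at C-2 rather than C-8.
This places the carbonyl at C-2; a chloro group at C-1; a fluoro group at C-7.
The substituents are ordered alphabetically, ignoring any di-/tri- multipliers.
Assembling the pieces gives 1-chloro-7-fluorononan-2-one.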